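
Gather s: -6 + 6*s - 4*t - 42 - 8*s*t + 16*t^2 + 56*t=s*(6 - 8*t) + 16*t^2 + 52*t - 48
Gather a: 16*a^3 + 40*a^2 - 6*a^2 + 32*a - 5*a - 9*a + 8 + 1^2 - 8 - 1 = 16*a^3 + 34*a^2 + 18*a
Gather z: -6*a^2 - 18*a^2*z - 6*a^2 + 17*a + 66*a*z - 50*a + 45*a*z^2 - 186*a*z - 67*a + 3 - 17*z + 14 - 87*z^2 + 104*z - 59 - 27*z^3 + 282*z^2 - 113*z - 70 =-12*a^2 - 100*a - 27*z^3 + z^2*(45*a + 195) + z*(-18*a^2 - 120*a - 26) - 112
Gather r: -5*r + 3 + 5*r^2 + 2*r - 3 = 5*r^2 - 3*r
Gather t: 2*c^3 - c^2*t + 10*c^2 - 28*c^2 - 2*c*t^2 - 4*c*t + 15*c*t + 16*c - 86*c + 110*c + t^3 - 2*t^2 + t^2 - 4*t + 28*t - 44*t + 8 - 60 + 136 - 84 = 2*c^3 - 18*c^2 + 40*c + t^3 + t^2*(-2*c - 1) + t*(-c^2 + 11*c - 20)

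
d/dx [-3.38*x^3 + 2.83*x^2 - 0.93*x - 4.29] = -10.14*x^2 + 5.66*x - 0.93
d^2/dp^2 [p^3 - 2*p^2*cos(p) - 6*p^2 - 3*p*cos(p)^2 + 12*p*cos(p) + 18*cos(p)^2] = 2*p^2*cos(p) + 8*p*sin(p) - 12*p*cos(p) + 6*p*cos(2*p) + 6*p - 24*sin(p) + 6*sin(2*p) - 4*cos(p) - 36*cos(2*p) - 12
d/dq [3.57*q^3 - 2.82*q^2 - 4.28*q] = 10.71*q^2 - 5.64*q - 4.28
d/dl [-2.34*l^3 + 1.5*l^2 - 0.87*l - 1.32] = -7.02*l^2 + 3.0*l - 0.87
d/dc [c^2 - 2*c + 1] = 2*c - 2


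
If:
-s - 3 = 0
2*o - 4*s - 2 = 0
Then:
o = -5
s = -3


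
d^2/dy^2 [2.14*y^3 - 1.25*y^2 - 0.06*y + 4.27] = 12.84*y - 2.5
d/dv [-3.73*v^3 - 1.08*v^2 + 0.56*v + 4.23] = -11.19*v^2 - 2.16*v + 0.56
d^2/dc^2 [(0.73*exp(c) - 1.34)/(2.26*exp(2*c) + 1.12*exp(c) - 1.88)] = (3.728548*exp(4*c) - 29.224512*exp(3*c) + 8.43431999999999*exp(2*c) - 22.917376*exp(c) - 0.241392)*exp(c)/(11.543176*exp(6*c) + 17.161536*exp(5*c) - 20.302032*exp(4*c) - 27.147008*exp(3*c) + 16.888416*exp(2*c) + 11.875584*exp(c) - 6.644672)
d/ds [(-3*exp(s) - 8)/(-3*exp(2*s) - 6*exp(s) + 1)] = (-6*(exp(s) + 1)*(3*exp(s) + 8) + 9*exp(2*s) + 18*exp(s) - 3)*exp(s)/(3*exp(2*s) + 6*exp(s) - 1)^2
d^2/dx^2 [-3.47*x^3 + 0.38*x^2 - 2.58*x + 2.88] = 0.76 - 20.82*x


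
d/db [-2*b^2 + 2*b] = 2 - 4*b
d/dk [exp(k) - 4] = exp(k)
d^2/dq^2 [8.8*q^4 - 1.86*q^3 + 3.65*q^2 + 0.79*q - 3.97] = 105.6*q^2 - 11.16*q + 7.3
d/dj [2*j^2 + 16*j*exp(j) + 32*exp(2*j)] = 16*j*exp(j) + 4*j + 64*exp(2*j) + 16*exp(j)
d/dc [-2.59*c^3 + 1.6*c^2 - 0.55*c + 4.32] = -7.77*c^2 + 3.2*c - 0.55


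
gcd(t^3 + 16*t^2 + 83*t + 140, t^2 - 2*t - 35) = t + 5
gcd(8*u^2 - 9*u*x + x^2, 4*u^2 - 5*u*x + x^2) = -u + x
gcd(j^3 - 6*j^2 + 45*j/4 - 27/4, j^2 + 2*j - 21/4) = j - 3/2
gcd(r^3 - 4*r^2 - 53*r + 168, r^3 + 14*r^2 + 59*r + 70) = r + 7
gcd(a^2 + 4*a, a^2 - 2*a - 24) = a + 4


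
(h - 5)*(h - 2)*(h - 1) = h^3 - 8*h^2 + 17*h - 10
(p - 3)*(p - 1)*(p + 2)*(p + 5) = p^4 + 3*p^3 - 15*p^2 - 19*p + 30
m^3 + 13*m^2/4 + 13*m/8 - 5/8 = (m - 1/4)*(m + 1)*(m + 5/2)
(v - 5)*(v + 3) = v^2 - 2*v - 15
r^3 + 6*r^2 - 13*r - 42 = (r - 3)*(r + 2)*(r + 7)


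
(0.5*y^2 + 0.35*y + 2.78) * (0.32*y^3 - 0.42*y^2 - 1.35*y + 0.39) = 0.16*y^5 - 0.098*y^4 + 0.0675999999999999*y^3 - 1.4451*y^2 - 3.6165*y + 1.0842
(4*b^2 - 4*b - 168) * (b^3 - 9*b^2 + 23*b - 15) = 4*b^5 - 40*b^4 - 40*b^3 + 1360*b^2 - 3804*b + 2520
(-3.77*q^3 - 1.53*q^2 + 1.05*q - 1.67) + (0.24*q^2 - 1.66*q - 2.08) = -3.77*q^3 - 1.29*q^2 - 0.61*q - 3.75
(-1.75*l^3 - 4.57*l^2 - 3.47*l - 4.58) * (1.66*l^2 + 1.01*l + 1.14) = -2.905*l^5 - 9.3537*l^4 - 12.3709*l^3 - 16.3173*l^2 - 8.5816*l - 5.2212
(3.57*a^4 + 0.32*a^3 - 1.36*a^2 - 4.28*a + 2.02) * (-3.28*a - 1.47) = -11.7096*a^5 - 6.2975*a^4 + 3.9904*a^3 + 16.0376*a^2 - 0.334*a - 2.9694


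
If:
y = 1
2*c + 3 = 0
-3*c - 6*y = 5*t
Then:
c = -3/2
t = -3/10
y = 1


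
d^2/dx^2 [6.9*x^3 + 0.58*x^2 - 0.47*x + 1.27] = 41.4*x + 1.16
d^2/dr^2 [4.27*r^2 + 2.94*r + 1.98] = 8.54000000000000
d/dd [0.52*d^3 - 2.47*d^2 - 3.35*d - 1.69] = 1.56*d^2 - 4.94*d - 3.35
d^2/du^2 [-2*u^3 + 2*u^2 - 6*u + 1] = 4 - 12*u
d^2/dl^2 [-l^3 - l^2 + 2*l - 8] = -6*l - 2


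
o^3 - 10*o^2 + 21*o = o*(o - 7)*(o - 3)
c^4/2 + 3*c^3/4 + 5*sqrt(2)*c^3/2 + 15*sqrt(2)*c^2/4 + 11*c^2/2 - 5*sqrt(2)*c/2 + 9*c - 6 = (c/2 + sqrt(2))*(c - 1/2)*(c + 2)*(c + 3*sqrt(2))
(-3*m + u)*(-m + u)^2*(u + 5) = -3*m^3*u - 15*m^3 + 7*m^2*u^2 + 35*m^2*u - 5*m*u^3 - 25*m*u^2 + u^4 + 5*u^3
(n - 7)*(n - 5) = n^2 - 12*n + 35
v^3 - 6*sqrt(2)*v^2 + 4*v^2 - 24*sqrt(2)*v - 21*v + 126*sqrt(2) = (v - 3)*(v + 7)*(v - 6*sqrt(2))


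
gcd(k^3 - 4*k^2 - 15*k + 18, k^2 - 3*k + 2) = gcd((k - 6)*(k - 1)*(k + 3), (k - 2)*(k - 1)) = k - 1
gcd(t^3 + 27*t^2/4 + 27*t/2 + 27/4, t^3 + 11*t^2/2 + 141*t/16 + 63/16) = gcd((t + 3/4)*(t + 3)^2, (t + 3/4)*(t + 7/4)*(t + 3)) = t^2 + 15*t/4 + 9/4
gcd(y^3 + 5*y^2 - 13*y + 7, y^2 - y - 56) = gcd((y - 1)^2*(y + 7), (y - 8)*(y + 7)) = y + 7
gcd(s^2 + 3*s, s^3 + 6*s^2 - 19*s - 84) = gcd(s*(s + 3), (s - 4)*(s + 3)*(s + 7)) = s + 3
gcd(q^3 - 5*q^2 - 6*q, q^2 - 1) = q + 1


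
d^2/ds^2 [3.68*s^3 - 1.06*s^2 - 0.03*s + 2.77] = 22.08*s - 2.12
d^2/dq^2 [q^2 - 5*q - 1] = 2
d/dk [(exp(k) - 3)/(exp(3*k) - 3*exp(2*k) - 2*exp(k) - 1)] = ((exp(k) - 3)*(-3*exp(2*k) + 6*exp(k) + 2) + exp(3*k) - 3*exp(2*k) - 2*exp(k) - 1)*exp(k)/(-exp(3*k) + 3*exp(2*k) + 2*exp(k) + 1)^2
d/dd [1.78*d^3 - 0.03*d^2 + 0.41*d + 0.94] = 5.34*d^2 - 0.06*d + 0.41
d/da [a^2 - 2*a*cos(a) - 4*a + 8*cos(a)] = 2*a*sin(a) + 2*a - 8*sin(a) - 2*cos(a) - 4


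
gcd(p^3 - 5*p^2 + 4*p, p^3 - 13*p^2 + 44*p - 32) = p^2 - 5*p + 4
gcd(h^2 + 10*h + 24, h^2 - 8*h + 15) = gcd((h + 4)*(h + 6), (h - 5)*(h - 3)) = 1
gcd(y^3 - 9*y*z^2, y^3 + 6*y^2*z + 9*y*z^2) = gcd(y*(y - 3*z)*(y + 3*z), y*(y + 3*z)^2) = y^2 + 3*y*z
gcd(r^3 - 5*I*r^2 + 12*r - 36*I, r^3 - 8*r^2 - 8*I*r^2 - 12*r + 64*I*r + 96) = r^2 - 8*I*r - 12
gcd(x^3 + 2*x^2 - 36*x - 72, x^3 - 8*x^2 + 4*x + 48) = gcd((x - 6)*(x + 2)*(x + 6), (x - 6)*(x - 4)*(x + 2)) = x^2 - 4*x - 12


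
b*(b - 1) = b^2 - b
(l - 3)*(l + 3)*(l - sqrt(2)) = l^3 - sqrt(2)*l^2 - 9*l + 9*sqrt(2)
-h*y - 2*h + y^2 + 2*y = (-h + y)*(y + 2)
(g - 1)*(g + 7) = g^2 + 6*g - 7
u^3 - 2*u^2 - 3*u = u*(u - 3)*(u + 1)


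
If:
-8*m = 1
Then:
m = -1/8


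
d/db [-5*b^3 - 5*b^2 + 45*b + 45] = -15*b^2 - 10*b + 45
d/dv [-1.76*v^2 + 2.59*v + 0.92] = 2.59 - 3.52*v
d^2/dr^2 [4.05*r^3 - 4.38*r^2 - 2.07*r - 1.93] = 24.3*r - 8.76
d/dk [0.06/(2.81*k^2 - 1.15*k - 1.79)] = (0.069 - 0.3372*k)/(-2.81*k^2 + 1.15*k + 1.79)^2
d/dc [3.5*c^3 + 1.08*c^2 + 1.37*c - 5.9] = 10.5*c^2 + 2.16*c + 1.37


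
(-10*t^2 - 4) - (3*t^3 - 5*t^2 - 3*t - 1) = -3*t^3 - 5*t^2 + 3*t - 3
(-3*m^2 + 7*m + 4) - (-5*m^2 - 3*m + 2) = 2*m^2 + 10*m + 2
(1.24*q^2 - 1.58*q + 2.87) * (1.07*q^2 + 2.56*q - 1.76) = 1.3268*q^4 + 1.4838*q^3 - 3.1563*q^2 + 10.128*q - 5.0512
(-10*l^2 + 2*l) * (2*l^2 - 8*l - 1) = -20*l^4 + 84*l^3 - 6*l^2 - 2*l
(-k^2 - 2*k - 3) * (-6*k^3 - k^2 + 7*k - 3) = 6*k^5 + 13*k^4 + 13*k^3 - 8*k^2 - 15*k + 9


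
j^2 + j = j*(j + 1)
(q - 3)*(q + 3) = q^2 - 9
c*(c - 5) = c^2 - 5*c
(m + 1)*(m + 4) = m^2 + 5*m + 4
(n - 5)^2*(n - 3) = n^3 - 13*n^2 + 55*n - 75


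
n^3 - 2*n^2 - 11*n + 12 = (n - 4)*(n - 1)*(n + 3)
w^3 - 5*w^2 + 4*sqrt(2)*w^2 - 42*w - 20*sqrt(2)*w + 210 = (w - 5)*(w - 3*sqrt(2))*(w + 7*sqrt(2))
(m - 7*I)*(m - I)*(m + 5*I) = m^3 - 3*I*m^2 + 33*m - 35*I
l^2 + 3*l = l*(l + 3)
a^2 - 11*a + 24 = (a - 8)*(a - 3)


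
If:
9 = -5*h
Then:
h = -9/5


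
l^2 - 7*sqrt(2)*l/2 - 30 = (l - 6*sqrt(2))*(l + 5*sqrt(2)/2)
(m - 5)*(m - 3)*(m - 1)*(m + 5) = m^4 - 4*m^3 - 22*m^2 + 100*m - 75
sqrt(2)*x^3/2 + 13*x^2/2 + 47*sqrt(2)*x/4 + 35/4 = (x + 5*sqrt(2)/2)*(x + 7*sqrt(2)/2)*(sqrt(2)*x/2 + 1/2)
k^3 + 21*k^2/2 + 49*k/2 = k*(k + 7/2)*(k + 7)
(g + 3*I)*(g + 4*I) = g^2 + 7*I*g - 12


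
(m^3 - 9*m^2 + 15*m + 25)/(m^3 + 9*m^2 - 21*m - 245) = (m^2 - 4*m - 5)/(m^2 + 14*m + 49)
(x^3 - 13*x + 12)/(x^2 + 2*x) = (x^3 - 13*x + 12)/(x*(x + 2))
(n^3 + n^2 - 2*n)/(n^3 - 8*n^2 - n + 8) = n*(n + 2)/(n^2 - 7*n - 8)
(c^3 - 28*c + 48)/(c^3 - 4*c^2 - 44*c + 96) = (c - 4)/(c - 8)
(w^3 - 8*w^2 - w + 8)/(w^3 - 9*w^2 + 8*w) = (w + 1)/w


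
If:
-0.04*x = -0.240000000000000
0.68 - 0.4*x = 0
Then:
No Solution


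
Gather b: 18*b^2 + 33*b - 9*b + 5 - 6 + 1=18*b^2 + 24*b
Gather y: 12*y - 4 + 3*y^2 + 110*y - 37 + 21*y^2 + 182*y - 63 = 24*y^2 + 304*y - 104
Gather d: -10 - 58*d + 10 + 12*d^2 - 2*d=12*d^2 - 60*d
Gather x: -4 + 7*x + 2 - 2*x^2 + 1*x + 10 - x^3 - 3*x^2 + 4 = -x^3 - 5*x^2 + 8*x + 12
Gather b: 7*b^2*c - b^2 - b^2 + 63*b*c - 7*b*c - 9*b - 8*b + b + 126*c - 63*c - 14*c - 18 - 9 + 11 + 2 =b^2*(7*c - 2) + b*(56*c - 16) + 49*c - 14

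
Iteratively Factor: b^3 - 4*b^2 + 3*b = (b - 3)*(b^2 - b) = b*(b - 3)*(b - 1)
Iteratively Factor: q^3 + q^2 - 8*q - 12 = (q + 2)*(q^2 - q - 6) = (q + 2)^2*(q - 3)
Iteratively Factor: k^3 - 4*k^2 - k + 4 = (k + 1)*(k^2 - 5*k + 4) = (k - 4)*(k + 1)*(k - 1)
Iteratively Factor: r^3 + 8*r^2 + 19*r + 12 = (r + 4)*(r^2 + 4*r + 3) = (r + 1)*(r + 4)*(r + 3)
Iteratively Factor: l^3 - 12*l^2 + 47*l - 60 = (l - 3)*(l^2 - 9*l + 20) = (l - 4)*(l - 3)*(l - 5)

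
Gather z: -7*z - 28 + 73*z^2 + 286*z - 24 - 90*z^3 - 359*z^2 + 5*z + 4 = -90*z^3 - 286*z^2 + 284*z - 48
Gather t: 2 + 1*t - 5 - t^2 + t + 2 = -t^2 + 2*t - 1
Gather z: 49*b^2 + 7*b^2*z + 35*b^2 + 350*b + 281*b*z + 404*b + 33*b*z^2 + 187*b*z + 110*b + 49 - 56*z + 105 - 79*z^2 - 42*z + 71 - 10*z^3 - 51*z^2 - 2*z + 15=84*b^2 + 864*b - 10*z^3 + z^2*(33*b - 130) + z*(7*b^2 + 468*b - 100) + 240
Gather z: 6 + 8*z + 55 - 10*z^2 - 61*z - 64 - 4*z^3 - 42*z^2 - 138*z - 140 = -4*z^3 - 52*z^2 - 191*z - 143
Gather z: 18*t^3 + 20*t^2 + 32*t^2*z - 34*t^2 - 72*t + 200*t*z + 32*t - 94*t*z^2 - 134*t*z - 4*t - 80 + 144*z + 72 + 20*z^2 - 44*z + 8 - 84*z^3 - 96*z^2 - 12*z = 18*t^3 - 14*t^2 - 44*t - 84*z^3 + z^2*(-94*t - 76) + z*(32*t^2 + 66*t + 88)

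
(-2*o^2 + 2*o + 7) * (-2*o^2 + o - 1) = 4*o^4 - 6*o^3 - 10*o^2 + 5*o - 7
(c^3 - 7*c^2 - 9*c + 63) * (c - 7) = c^4 - 14*c^3 + 40*c^2 + 126*c - 441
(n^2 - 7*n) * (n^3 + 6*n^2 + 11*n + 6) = n^5 - n^4 - 31*n^3 - 71*n^2 - 42*n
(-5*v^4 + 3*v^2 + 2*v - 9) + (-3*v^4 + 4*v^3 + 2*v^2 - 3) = -8*v^4 + 4*v^3 + 5*v^2 + 2*v - 12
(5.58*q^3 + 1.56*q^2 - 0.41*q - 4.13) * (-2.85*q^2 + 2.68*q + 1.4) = -15.903*q^5 + 10.5084*q^4 + 13.1613*q^3 + 12.8557*q^2 - 11.6424*q - 5.782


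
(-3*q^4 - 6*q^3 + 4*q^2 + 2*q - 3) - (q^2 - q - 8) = -3*q^4 - 6*q^3 + 3*q^2 + 3*q + 5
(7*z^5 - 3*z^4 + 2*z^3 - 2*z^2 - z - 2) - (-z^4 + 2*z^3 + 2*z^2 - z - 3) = 7*z^5 - 2*z^4 - 4*z^2 + 1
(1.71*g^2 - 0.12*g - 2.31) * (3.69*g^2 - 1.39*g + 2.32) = 6.3099*g^4 - 2.8197*g^3 - 4.3899*g^2 + 2.9325*g - 5.3592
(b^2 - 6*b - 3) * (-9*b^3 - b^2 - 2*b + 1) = -9*b^5 + 53*b^4 + 31*b^3 + 16*b^2 - 3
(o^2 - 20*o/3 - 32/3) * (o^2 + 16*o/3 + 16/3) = o^4 - 4*o^3/3 - 368*o^2/9 - 832*o/9 - 512/9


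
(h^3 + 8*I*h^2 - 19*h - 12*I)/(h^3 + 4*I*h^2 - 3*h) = (h + 4*I)/h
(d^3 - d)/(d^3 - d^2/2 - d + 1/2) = 2*d/(2*d - 1)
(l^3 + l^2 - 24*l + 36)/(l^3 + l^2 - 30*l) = (l^2 - 5*l + 6)/(l*(l - 5))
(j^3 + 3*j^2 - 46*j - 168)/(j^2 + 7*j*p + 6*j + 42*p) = (j^2 - 3*j - 28)/(j + 7*p)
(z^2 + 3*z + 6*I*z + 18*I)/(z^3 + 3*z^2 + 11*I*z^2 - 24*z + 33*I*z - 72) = (z + 6*I)/(z^2 + 11*I*z - 24)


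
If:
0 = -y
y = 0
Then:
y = 0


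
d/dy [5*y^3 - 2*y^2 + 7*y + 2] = 15*y^2 - 4*y + 7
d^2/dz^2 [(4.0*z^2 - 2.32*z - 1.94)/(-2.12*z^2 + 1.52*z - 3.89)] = (-4.925184*z^3 + 250.238016*z^2 - 152.304192*z - 116.65464)/(9.528128*z^6 - 20.494464*z^5 + 67.143792*z^4 - 78.722624*z^3 + 123.202524*z^2 - 69.002376*z + 58.863869)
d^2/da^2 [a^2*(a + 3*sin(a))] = -3*a^2*sin(a) + 12*a*cos(a) + 6*a + 6*sin(a)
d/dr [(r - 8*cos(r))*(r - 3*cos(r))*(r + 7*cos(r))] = 4*r^2*sin(r) + 3*r^2 + 53*r*sin(2*r) - 8*r*cos(r) - 504*sin(r)*cos(r)^2 - 53*cos(r)^2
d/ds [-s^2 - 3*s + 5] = -2*s - 3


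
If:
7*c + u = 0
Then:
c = -u/7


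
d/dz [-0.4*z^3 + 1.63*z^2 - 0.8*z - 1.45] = -1.2*z^2 + 3.26*z - 0.8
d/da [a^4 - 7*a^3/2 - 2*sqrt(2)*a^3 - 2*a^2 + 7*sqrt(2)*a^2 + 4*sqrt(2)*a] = 4*a^3 - 21*a^2/2 - 6*sqrt(2)*a^2 - 4*a + 14*sqrt(2)*a + 4*sqrt(2)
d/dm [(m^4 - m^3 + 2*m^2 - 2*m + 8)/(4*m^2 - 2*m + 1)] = (8*m^5 - 10*m^4 + 8*m^3 + m^2 - 60*m + 14)/(16*m^4 - 16*m^3 + 12*m^2 - 4*m + 1)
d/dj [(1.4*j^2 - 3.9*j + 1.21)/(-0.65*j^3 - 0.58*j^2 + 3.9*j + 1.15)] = (0.91*j^4 - 5.07*j^3 + 5.5575*j^2 + 4.6236*j - 9.204)/(0.4225*j^6 + 0.754*j^5 - 4.7336*j^4 - 6.019*j^3 + 13.876*j^2 + 8.97*j + 1.3225)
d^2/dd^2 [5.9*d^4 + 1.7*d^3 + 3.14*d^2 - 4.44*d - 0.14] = 70.8*d^2 + 10.2*d + 6.28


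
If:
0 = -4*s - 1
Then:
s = -1/4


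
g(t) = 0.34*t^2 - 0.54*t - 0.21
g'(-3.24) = -2.74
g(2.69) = 0.80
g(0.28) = -0.33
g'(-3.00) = -2.58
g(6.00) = 8.79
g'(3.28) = 1.69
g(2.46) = 0.52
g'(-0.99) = -1.21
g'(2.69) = 1.29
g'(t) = 0.68*t - 0.54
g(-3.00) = 4.47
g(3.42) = 1.92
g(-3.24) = 5.11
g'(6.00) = 3.54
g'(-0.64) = -0.98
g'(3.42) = 1.79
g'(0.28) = -0.35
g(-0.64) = 0.27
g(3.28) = 1.68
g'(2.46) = 1.13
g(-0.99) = 0.66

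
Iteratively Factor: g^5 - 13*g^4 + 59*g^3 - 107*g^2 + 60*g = (g)*(g^4 - 13*g^3 + 59*g^2 - 107*g + 60) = g*(g - 3)*(g^3 - 10*g^2 + 29*g - 20) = g*(g - 3)*(g - 1)*(g^2 - 9*g + 20) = g*(g - 4)*(g - 3)*(g - 1)*(g - 5)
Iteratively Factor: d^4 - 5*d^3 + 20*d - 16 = (d - 4)*(d^3 - d^2 - 4*d + 4) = (d - 4)*(d + 2)*(d^2 - 3*d + 2) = (d - 4)*(d - 2)*(d + 2)*(d - 1)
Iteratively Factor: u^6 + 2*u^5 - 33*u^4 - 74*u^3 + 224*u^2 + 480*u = (u)*(u^5 + 2*u^4 - 33*u^3 - 74*u^2 + 224*u + 480) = u*(u + 4)*(u^4 - 2*u^3 - 25*u^2 + 26*u + 120) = u*(u + 4)^2*(u^3 - 6*u^2 - u + 30) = u*(u - 3)*(u + 4)^2*(u^2 - 3*u - 10) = u*(u - 5)*(u - 3)*(u + 4)^2*(u + 2)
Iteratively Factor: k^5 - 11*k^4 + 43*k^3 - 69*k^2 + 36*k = (k - 3)*(k^4 - 8*k^3 + 19*k^2 - 12*k) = (k - 3)^2*(k^3 - 5*k^2 + 4*k) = k*(k - 3)^2*(k^2 - 5*k + 4) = k*(k - 4)*(k - 3)^2*(k - 1)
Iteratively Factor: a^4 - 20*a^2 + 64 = (a + 2)*(a^3 - 2*a^2 - 16*a + 32) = (a - 2)*(a + 2)*(a^2 - 16) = (a - 4)*(a - 2)*(a + 2)*(a + 4)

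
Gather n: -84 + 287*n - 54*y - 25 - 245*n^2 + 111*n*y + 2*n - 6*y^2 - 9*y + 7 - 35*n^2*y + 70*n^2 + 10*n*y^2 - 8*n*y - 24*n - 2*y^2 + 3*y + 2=n^2*(-35*y - 175) + n*(10*y^2 + 103*y + 265) - 8*y^2 - 60*y - 100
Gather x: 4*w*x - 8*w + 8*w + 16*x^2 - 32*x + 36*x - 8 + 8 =16*x^2 + x*(4*w + 4)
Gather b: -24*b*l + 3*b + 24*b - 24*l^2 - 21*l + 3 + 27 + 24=b*(27 - 24*l) - 24*l^2 - 21*l + 54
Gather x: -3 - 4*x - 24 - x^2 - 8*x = -x^2 - 12*x - 27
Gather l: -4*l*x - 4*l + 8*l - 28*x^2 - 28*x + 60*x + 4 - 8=l*(4 - 4*x) - 28*x^2 + 32*x - 4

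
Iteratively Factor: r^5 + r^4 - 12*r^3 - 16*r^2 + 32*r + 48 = (r - 3)*(r^4 + 4*r^3 - 16*r - 16) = (r - 3)*(r + 2)*(r^3 + 2*r^2 - 4*r - 8) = (r - 3)*(r + 2)^2*(r^2 - 4) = (r - 3)*(r - 2)*(r + 2)^2*(r + 2)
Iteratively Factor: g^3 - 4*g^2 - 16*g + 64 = (g + 4)*(g^2 - 8*g + 16) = (g - 4)*(g + 4)*(g - 4)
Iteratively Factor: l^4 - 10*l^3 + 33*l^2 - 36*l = (l - 4)*(l^3 - 6*l^2 + 9*l) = (l - 4)*(l - 3)*(l^2 - 3*l) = l*(l - 4)*(l - 3)*(l - 3)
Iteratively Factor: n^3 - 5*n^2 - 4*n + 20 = (n - 2)*(n^2 - 3*n - 10) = (n - 2)*(n + 2)*(n - 5)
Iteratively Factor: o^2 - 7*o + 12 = (o - 4)*(o - 3)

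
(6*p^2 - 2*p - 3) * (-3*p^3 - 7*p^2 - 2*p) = -18*p^5 - 36*p^4 + 11*p^3 + 25*p^2 + 6*p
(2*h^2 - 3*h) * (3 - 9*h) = -18*h^3 + 33*h^2 - 9*h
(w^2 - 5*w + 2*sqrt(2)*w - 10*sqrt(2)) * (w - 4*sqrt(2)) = w^3 - 5*w^2 - 2*sqrt(2)*w^2 - 16*w + 10*sqrt(2)*w + 80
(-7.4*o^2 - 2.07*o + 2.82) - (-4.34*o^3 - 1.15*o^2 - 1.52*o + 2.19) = 4.34*o^3 - 6.25*o^2 - 0.55*o + 0.63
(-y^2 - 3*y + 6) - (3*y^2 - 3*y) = 6 - 4*y^2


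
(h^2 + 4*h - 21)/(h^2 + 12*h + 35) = (h - 3)/(h + 5)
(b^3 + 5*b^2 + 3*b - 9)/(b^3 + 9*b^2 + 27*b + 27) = (b - 1)/(b + 3)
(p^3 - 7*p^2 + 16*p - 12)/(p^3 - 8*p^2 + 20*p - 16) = (p - 3)/(p - 4)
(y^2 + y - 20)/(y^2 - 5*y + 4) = (y + 5)/(y - 1)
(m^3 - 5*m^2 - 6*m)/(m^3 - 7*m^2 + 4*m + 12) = m/(m - 2)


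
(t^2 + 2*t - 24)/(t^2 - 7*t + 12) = (t + 6)/(t - 3)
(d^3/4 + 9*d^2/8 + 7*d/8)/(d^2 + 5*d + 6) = d*(2*d^2 + 9*d + 7)/(8*(d^2 + 5*d + 6))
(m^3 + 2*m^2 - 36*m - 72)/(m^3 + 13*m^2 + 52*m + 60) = (m - 6)/(m + 5)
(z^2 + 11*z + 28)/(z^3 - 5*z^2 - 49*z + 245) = (z + 4)/(z^2 - 12*z + 35)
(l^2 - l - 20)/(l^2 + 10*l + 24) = (l - 5)/(l + 6)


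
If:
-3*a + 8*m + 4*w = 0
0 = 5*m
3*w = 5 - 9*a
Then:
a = 4/9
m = 0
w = 1/3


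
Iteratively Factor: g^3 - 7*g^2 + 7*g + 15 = (g - 3)*(g^2 - 4*g - 5) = (g - 5)*(g - 3)*(g + 1)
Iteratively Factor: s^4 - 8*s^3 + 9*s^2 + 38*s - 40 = (s - 1)*(s^3 - 7*s^2 + 2*s + 40) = (s - 4)*(s - 1)*(s^2 - 3*s - 10) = (s - 5)*(s - 4)*(s - 1)*(s + 2)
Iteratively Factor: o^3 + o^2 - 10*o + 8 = (o - 1)*(o^2 + 2*o - 8) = (o - 2)*(o - 1)*(o + 4)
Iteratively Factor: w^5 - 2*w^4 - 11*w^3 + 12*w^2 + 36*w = (w - 3)*(w^4 + w^3 - 8*w^2 - 12*w) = (w - 3)*(w + 2)*(w^3 - w^2 - 6*w) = w*(w - 3)*(w + 2)*(w^2 - w - 6) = w*(w - 3)*(w + 2)^2*(w - 3)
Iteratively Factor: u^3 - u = (u - 1)*(u^2 + u) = u*(u - 1)*(u + 1)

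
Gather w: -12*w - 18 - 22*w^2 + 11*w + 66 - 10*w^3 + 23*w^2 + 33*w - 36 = -10*w^3 + w^2 + 32*w + 12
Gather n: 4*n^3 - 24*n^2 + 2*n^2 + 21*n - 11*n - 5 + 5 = 4*n^3 - 22*n^2 + 10*n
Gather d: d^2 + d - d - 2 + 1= d^2 - 1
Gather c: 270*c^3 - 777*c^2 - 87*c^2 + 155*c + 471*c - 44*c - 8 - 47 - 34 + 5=270*c^3 - 864*c^2 + 582*c - 84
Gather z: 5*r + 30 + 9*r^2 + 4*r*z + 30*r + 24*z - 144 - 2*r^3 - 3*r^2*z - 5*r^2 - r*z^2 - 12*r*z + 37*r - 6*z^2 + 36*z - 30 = -2*r^3 + 4*r^2 + 72*r + z^2*(-r - 6) + z*(-3*r^2 - 8*r + 60) - 144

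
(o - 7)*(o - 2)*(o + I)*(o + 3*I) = o^4 - 9*o^3 + 4*I*o^3 + 11*o^2 - 36*I*o^2 + 27*o + 56*I*o - 42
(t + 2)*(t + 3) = t^2 + 5*t + 6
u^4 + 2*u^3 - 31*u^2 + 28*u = u*(u - 4)*(u - 1)*(u + 7)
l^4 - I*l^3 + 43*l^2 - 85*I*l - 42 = (l - 6*I)*(l - I)^2*(l + 7*I)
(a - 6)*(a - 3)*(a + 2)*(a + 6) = a^4 - a^3 - 42*a^2 + 36*a + 216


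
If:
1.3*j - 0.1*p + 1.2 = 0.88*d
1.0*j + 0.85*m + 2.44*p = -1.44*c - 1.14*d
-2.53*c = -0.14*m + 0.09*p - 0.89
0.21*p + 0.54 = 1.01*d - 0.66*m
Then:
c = 0.337273841870973 - 0.109898990169025*p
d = 0.363365354711109 - 0.669797268629691*p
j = -0.376478151072407*p - 0.677106529118634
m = -1.34317460805453*p - 0.262122714760273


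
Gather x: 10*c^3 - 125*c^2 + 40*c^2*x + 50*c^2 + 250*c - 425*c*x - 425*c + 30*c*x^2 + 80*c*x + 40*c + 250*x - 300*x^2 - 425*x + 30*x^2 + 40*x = 10*c^3 - 75*c^2 - 135*c + x^2*(30*c - 270) + x*(40*c^2 - 345*c - 135)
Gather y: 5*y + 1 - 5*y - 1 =0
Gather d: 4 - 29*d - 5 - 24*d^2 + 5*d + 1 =-24*d^2 - 24*d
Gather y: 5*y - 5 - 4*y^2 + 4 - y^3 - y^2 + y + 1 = -y^3 - 5*y^2 + 6*y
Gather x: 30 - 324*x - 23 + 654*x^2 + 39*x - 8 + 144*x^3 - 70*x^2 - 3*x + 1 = 144*x^3 + 584*x^2 - 288*x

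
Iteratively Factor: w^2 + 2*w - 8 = (w + 4)*(w - 2)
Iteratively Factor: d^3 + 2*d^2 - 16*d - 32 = (d - 4)*(d^2 + 6*d + 8) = (d - 4)*(d + 2)*(d + 4)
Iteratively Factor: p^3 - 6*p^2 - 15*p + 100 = (p - 5)*(p^2 - p - 20) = (p - 5)^2*(p + 4)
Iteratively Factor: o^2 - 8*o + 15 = (o - 5)*(o - 3)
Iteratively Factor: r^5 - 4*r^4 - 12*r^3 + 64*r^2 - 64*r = (r)*(r^4 - 4*r^3 - 12*r^2 + 64*r - 64) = r*(r + 4)*(r^3 - 8*r^2 + 20*r - 16) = r*(r - 2)*(r + 4)*(r^2 - 6*r + 8) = r*(r - 2)^2*(r + 4)*(r - 4)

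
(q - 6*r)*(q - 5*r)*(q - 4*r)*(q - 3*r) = q^4 - 18*q^3*r + 119*q^2*r^2 - 342*q*r^3 + 360*r^4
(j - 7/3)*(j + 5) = j^2 + 8*j/3 - 35/3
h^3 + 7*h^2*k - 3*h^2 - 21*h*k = h*(h - 3)*(h + 7*k)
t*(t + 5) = t^2 + 5*t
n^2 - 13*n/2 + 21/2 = (n - 7/2)*(n - 3)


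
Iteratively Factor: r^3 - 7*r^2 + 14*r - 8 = (r - 4)*(r^2 - 3*r + 2) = (r - 4)*(r - 1)*(r - 2)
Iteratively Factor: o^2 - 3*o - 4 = (o + 1)*(o - 4)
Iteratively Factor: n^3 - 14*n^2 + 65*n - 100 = (n - 4)*(n^2 - 10*n + 25) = (n - 5)*(n - 4)*(n - 5)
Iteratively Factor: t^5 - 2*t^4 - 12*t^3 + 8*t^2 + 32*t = (t + 2)*(t^4 - 4*t^3 - 4*t^2 + 16*t) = (t + 2)^2*(t^3 - 6*t^2 + 8*t) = t*(t + 2)^2*(t^2 - 6*t + 8) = t*(t - 2)*(t + 2)^2*(t - 4)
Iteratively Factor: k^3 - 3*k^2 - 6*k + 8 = (k - 1)*(k^2 - 2*k - 8) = (k - 4)*(k - 1)*(k + 2)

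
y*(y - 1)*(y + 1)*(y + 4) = y^4 + 4*y^3 - y^2 - 4*y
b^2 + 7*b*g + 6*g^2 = (b + g)*(b + 6*g)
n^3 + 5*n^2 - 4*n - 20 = (n - 2)*(n + 2)*(n + 5)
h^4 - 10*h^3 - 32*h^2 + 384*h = h*(h - 8)^2*(h + 6)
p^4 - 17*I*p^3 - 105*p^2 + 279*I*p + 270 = (p - 6*I)*(p - 5*I)*(p - 3*I)^2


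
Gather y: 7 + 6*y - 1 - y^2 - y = -y^2 + 5*y + 6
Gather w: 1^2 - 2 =-1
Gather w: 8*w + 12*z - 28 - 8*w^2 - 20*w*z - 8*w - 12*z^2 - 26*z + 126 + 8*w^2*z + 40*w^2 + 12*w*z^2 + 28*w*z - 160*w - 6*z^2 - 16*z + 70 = w^2*(8*z + 32) + w*(12*z^2 + 8*z - 160) - 18*z^2 - 30*z + 168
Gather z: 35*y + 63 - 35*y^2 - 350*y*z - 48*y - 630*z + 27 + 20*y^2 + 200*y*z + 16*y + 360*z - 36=-15*y^2 + 3*y + z*(-150*y - 270) + 54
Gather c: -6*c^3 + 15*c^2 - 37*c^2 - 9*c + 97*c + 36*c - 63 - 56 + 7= -6*c^3 - 22*c^2 + 124*c - 112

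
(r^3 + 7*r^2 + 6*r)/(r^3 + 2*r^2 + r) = (r + 6)/(r + 1)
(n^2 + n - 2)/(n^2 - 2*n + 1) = (n + 2)/(n - 1)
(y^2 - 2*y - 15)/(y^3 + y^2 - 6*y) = (y - 5)/(y*(y - 2))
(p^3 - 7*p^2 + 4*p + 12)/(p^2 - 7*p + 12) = (p^3 - 7*p^2 + 4*p + 12)/(p^2 - 7*p + 12)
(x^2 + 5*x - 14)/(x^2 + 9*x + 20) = (x^2 + 5*x - 14)/(x^2 + 9*x + 20)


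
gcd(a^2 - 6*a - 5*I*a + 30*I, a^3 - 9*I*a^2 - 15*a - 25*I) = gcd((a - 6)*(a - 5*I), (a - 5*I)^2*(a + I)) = a - 5*I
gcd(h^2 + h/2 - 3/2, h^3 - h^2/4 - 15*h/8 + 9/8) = h^2 + h/2 - 3/2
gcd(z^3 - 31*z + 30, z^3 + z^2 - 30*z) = z^2 + z - 30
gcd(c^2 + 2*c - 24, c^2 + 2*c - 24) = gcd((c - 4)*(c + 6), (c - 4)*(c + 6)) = c^2 + 2*c - 24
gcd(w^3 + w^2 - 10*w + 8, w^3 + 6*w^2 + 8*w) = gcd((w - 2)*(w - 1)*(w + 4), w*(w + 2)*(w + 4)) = w + 4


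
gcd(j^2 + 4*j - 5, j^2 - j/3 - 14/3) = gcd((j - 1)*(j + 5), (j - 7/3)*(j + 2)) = 1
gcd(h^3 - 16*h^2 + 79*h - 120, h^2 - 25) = h - 5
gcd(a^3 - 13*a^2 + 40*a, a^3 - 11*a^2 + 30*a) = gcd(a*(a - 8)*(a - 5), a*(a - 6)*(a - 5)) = a^2 - 5*a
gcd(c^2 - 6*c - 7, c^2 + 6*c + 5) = c + 1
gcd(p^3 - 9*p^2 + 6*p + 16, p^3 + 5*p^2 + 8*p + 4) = p + 1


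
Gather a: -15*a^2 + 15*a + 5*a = -15*a^2 + 20*a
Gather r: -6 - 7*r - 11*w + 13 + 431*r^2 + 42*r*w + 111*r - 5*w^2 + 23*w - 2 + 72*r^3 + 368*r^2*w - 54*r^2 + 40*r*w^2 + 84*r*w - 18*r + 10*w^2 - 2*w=72*r^3 + r^2*(368*w + 377) + r*(40*w^2 + 126*w + 86) + 5*w^2 + 10*w + 5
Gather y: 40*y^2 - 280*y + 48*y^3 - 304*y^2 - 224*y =48*y^3 - 264*y^2 - 504*y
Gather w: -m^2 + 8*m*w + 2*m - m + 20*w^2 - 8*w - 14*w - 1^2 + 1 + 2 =-m^2 + m + 20*w^2 + w*(8*m - 22) + 2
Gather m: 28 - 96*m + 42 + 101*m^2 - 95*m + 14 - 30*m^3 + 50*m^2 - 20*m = -30*m^3 + 151*m^2 - 211*m + 84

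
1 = 1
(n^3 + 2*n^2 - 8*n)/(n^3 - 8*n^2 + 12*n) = (n + 4)/(n - 6)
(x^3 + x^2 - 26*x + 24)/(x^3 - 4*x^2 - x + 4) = (x + 6)/(x + 1)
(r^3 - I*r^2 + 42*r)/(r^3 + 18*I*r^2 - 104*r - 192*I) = r*(r - 7*I)/(r^2 + 12*I*r - 32)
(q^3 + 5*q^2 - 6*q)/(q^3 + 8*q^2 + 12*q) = (q - 1)/(q + 2)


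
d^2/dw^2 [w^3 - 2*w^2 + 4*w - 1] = 6*w - 4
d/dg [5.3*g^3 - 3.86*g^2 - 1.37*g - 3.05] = 15.9*g^2 - 7.72*g - 1.37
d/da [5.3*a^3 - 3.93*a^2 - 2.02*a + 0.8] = 15.9*a^2 - 7.86*a - 2.02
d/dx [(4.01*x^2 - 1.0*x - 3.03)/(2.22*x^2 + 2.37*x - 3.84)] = (11.7237*x^2 - 17.3436*x + 11.0211)/(4.9284*x^4 + 10.5228*x^3 - 11.4327*x^2 - 18.2016*x + 14.7456)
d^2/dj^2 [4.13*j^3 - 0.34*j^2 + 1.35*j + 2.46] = 24.78*j - 0.68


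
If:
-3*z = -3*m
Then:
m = z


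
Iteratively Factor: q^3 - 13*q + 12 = (q - 1)*(q^2 + q - 12) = (q - 3)*(q - 1)*(q + 4)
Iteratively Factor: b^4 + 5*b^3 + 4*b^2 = (b + 1)*(b^3 + 4*b^2) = (b + 1)*(b + 4)*(b^2) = b*(b + 1)*(b + 4)*(b)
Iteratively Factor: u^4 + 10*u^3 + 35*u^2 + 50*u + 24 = (u + 2)*(u^3 + 8*u^2 + 19*u + 12) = (u + 1)*(u + 2)*(u^2 + 7*u + 12) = (u + 1)*(u + 2)*(u + 4)*(u + 3)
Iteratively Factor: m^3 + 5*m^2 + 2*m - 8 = (m - 1)*(m^2 + 6*m + 8) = (m - 1)*(m + 4)*(m + 2)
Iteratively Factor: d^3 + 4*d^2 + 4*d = (d)*(d^2 + 4*d + 4) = d*(d + 2)*(d + 2)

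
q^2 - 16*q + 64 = (q - 8)^2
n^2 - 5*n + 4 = (n - 4)*(n - 1)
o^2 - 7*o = o*(o - 7)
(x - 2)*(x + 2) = x^2 - 4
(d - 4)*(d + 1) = d^2 - 3*d - 4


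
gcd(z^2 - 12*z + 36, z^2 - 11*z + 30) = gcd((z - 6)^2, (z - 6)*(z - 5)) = z - 6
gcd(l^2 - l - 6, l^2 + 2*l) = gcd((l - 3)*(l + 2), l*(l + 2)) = l + 2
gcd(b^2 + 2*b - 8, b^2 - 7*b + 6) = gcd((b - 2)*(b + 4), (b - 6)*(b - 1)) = 1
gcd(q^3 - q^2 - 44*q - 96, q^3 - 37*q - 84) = q^2 + 7*q + 12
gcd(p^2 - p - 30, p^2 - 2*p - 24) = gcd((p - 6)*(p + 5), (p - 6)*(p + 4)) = p - 6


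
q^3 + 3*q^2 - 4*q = q*(q - 1)*(q + 4)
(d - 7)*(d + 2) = d^2 - 5*d - 14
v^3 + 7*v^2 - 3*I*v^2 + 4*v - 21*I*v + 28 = (v + 7)*(v - 4*I)*(v + I)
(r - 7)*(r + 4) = r^2 - 3*r - 28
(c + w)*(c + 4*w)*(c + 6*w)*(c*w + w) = c^4*w + 11*c^3*w^2 + c^3*w + 34*c^2*w^3 + 11*c^2*w^2 + 24*c*w^4 + 34*c*w^3 + 24*w^4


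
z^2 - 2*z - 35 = (z - 7)*(z + 5)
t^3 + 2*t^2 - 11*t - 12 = (t - 3)*(t + 1)*(t + 4)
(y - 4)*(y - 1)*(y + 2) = y^3 - 3*y^2 - 6*y + 8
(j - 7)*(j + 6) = j^2 - j - 42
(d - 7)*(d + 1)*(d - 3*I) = d^3 - 6*d^2 - 3*I*d^2 - 7*d + 18*I*d + 21*I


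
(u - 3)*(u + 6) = u^2 + 3*u - 18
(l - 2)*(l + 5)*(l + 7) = l^3 + 10*l^2 + 11*l - 70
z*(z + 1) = z^2 + z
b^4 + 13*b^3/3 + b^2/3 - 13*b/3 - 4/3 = (b - 1)*(b + 1/3)*(b + 1)*(b + 4)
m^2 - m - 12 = (m - 4)*(m + 3)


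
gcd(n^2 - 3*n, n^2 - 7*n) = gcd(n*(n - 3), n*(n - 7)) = n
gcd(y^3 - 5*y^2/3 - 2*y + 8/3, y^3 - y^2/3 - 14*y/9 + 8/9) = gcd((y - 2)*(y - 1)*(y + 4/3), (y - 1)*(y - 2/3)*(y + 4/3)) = y^2 + y/3 - 4/3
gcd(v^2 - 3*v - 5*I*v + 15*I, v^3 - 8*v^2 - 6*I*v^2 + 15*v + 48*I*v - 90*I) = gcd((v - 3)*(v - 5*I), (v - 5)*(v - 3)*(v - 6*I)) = v - 3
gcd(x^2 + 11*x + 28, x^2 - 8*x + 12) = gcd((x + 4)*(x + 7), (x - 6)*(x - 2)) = 1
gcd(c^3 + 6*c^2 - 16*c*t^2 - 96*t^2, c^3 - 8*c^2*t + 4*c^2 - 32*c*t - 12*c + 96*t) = c + 6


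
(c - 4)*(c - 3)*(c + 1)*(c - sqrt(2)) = c^4 - 6*c^3 - sqrt(2)*c^3 + 5*c^2 + 6*sqrt(2)*c^2 - 5*sqrt(2)*c + 12*c - 12*sqrt(2)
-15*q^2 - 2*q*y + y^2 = (-5*q + y)*(3*q + y)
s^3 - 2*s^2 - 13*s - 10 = (s - 5)*(s + 1)*(s + 2)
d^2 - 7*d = d*(d - 7)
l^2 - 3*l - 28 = (l - 7)*(l + 4)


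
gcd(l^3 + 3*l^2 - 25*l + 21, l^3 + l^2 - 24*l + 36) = l - 3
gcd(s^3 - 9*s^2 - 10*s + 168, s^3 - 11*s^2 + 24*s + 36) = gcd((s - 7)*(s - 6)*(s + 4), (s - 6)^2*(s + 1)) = s - 6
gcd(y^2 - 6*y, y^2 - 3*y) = y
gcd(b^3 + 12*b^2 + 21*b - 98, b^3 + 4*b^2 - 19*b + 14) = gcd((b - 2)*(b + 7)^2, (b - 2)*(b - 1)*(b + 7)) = b^2 + 5*b - 14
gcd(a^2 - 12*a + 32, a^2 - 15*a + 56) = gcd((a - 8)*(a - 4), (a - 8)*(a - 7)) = a - 8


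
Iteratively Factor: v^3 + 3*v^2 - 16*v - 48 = (v - 4)*(v^2 + 7*v + 12) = (v - 4)*(v + 4)*(v + 3)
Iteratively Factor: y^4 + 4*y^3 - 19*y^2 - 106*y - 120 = (y + 3)*(y^3 + y^2 - 22*y - 40) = (y - 5)*(y + 3)*(y^2 + 6*y + 8) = (y - 5)*(y + 2)*(y + 3)*(y + 4)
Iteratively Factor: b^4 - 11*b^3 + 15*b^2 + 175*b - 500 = (b - 5)*(b^3 - 6*b^2 - 15*b + 100) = (b - 5)^2*(b^2 - b - 20) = (b - 5)^2*(b + 4)*(b - 5)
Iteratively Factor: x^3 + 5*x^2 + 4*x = (x)*(x^2 + 5*x + 4) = x*(x + 1)*(x + 4)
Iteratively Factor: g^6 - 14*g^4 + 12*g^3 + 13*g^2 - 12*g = (g + 1)*(g^5 - g^4 - 13*g^3 + 25*g^2 - 12*g) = g*(g + 1)*(g^4 - g^3 - 13*g^2 + 25*g - 12) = g*(g + 1)*(g + 4)*(g^3 - 5*g^2 + 7*g - 3) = g*(g - 3)*(g + 1)*(g + 4)*(g^2 - 2*g + 1) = g*(g - 3)*(g - 1)*(g + 1)*(g + 4)*(g - 1)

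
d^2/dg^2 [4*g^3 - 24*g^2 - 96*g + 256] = 24*g - 48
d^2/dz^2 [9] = 0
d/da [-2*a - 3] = -2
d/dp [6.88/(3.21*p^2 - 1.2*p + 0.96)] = (8.256 - 44.1696*p)/(3.21*p^2 - 1.2*p + 0.96)^2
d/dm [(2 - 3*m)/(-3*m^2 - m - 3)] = (9*m^2 + 3*m - (3*m - 2)*(6*m + 1) + 9)/(3*m^2 + m + 3)^2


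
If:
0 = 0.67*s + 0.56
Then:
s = -0.84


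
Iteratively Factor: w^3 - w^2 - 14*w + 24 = (w - 3)*(w^2 + 2*w - 8) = (w - 3)*(w - 2)*(w + 4)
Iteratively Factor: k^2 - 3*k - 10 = (k - 5)*(k + 2)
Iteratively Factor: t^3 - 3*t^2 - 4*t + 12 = (t - 3)*(t^2 - 4) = (t - 3)*(t - 2)*(t + 2)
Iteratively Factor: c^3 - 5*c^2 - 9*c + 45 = (c - 3)*(c^2 - 2*c - 15) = (c - 3)*(c + 3)*(c - 5)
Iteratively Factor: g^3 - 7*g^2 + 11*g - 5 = (g - 5)*(g^2 - 2*g + 1) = (g - 5)*(g - 1)*(g - 1)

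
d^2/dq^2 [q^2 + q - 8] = 2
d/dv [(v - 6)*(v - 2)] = 2*v - 8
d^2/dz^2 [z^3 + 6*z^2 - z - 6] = 6*z + 12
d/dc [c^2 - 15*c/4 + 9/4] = 2*c - 15/4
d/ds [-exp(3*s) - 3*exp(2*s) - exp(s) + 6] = (-3*exp(2*s) - 6*exp(s) - 1)*exp(s)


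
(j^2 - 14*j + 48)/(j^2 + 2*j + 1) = (j^2 - 14*j + 48)/(j^2 + 2*j + 1)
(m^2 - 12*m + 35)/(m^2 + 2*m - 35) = (m - 7)/(m + 7)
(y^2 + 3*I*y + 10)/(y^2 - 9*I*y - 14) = (y + 5*I)/(y - 7*I)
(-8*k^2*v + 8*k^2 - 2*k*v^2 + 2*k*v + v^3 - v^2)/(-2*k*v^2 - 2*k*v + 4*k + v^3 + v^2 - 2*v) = (-8*k^2 - 2*k*v + v^2)/(-2*k*v - 4*k + v^2 + 2*v)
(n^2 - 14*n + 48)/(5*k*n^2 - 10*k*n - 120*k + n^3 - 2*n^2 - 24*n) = (n - 8)/(5*k*n + 20*k + n^2 + 4*n)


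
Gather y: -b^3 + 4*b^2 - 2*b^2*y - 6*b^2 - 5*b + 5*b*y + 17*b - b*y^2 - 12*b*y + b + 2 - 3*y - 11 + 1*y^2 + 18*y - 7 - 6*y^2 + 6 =-b^3 - 2*b^2 + 13*b + y^2*(-b - 5) + y*(-2*b^2 - 7*b + 15) - 10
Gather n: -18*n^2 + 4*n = -18*n^2 + 4*n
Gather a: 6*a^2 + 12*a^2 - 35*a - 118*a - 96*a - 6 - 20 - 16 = 18*a^2 - 249*a - 42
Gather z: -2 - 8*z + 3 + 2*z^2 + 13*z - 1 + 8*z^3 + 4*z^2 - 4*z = 8*z^3 + 6*z^2 + z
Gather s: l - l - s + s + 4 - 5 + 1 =0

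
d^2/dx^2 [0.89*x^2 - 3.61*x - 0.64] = 1.78000000000000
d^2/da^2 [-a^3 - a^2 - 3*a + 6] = -6*a - 2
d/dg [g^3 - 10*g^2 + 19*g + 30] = 3*g^2 - 20*g + 19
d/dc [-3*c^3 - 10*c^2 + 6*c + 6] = -9*c^2 - 20*c + 6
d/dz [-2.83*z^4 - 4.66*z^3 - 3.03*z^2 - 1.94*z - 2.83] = -11.32*z^3 - 13.98*z^2 - 6.06*z - 1.94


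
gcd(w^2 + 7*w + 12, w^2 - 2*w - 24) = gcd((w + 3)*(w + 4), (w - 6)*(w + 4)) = w + 4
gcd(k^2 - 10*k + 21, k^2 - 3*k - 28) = k - 7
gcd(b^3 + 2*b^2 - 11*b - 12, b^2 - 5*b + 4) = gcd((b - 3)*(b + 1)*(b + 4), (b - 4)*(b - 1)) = 1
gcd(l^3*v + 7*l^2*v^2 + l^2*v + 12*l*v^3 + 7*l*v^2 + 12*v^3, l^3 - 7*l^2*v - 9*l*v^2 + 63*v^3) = l + 3*v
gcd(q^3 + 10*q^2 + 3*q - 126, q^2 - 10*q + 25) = 1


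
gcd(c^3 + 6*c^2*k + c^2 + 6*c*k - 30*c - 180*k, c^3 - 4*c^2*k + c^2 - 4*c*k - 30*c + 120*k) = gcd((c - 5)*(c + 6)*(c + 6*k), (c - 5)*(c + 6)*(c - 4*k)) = c^2 + c - 30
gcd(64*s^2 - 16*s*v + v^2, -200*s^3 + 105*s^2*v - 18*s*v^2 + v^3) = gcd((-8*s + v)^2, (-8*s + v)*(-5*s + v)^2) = 8*s - v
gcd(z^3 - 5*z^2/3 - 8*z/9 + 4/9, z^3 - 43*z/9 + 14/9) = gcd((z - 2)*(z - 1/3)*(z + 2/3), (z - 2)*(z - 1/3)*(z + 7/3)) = z^2 - 7*z/3 + 2/3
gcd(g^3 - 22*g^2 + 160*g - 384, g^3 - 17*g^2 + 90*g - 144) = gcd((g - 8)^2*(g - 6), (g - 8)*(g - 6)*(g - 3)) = g^2 - 14*g + 48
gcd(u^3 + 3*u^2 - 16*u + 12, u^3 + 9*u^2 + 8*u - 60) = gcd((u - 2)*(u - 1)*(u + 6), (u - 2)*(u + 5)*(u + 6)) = u^2 + 4*u - 12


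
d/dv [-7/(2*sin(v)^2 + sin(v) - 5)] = 7*(4*sin(v) + 1)*cos(v)/(sin(v) - cos(2*v) - 4)^2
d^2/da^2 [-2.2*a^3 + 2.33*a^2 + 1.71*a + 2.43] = 4.66 - 13.2*a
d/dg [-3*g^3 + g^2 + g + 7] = -9*g^2 + 2*g + 1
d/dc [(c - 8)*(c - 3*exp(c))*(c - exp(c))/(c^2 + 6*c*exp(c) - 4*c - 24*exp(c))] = (-2*(c - 8)*(c - 3*exp(c))*(c - exp(c))*(3*c*exp(c) + c - 9*exp(c) - 2) + ((1 - exp(c))*(c - 8)*(c - 3*exp(c)) - (c - 8)*(c - exp(c))*(3*exp(c) - 1) + (c - 3*exp(c))*(c - exp(c)))*(c^2 + 6*c*exp(c) - 4*c - 24*exp(c)))/(c^2 + 6*c*exp(c) - 4*c - 24*exp(c))^2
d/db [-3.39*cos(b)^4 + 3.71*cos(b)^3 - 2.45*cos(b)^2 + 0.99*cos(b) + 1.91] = (13.56*cos(b)^3 - 11.13*cos(b)^2 + 4.9*cos(b) - 0.99)*sin(b)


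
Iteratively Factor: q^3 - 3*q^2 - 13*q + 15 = (q + 3)*(q^2 - 6*q + 5) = (q - 5)*(q + 3)*(q - 1)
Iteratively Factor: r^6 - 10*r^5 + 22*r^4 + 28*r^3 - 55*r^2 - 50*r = (r + 1)*(r^5 - 11*r^4 + 33*r^3 - 5*r^2 - 50*r) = (r - 2)*(r + 1)*(r^4 - 9*r^3 + 15*r^2 + 25*r) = (r - 5)*(r - 2)*(r + 1)*(r^3 - 4*r^2 - 5*r) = r*(r - 5)*(r - 2)*(r + 1)*(r^2 - 4*r - 5) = r*(r - 5)^2*(r - 2)*(r + 1)*(r + 1)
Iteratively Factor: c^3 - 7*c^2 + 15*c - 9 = (c - 1)*(c^2 - 6*c + 9) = (c - 3)*(c - 1)*(c - 3)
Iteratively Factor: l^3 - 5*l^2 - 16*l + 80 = (l - 5)*(l^2 - 16) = (l - 5)*(l + 4)*(l - 4)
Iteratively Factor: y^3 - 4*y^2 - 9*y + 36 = (y + 3)*(y^2 - 7*y + 12) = (y - 4)*(y + 3)*(y - 3)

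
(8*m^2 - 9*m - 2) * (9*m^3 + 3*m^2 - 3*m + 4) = 72*m^5 - 57*m^4 - 69*m^3 + 53*m^2 - 30*m - 8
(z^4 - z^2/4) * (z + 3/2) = z^5 + 3*z^4/2 - z^3/4 - 3*z^2/8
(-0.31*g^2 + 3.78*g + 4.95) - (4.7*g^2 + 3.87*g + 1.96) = -5.01*g^2 - 0.0900000000000003*g + 2.99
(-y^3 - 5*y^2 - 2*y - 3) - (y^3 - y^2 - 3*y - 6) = -2*y^3 - 4*y^2 + y + 3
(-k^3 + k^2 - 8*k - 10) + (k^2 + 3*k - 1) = -k^3 + 2*k^2 - 5*k - 11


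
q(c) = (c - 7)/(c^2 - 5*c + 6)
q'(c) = (5 - 2*c)*(c - 7)/(c^2 - 5*c + 6)^2 + 1/(c^2 - 5*c + 6) = (c^2 - 5*c - (c - 7)*(2*c - 5) + 6)/(c^2 - 5*c + 6)^2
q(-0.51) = -0.85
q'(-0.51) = -0.47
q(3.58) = -3.73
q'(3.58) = 9.89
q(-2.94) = -0.34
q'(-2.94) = -0.09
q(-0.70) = -0.77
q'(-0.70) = -0.39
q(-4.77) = -0.22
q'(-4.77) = -0.04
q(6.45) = -0.04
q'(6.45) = 0.08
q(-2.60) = -0.37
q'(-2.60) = -0.11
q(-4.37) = -0.24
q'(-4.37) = -0.05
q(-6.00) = -0.18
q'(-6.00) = -0.03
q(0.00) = -1.17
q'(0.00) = -0.81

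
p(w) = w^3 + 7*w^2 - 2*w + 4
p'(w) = 3*w^2 + 14*w - 2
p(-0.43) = 6.07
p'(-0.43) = -7.47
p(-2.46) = 36.39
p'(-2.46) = -18.29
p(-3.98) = 59.80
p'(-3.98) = -10.20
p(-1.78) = 24.10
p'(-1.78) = -17.41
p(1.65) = 24.25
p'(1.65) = 29.27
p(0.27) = 3.99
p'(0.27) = 2.00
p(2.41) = 53.83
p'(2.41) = 49.16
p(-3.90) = 58.95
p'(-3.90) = -10.97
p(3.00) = 88.00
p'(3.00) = 67.00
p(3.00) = 88.00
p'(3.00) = 67.00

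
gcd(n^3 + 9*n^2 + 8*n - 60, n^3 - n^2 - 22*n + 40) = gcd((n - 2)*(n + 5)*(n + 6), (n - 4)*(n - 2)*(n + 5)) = n^2 + 3*n - 10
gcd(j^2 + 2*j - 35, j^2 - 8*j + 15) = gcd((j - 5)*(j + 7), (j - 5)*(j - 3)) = j - 5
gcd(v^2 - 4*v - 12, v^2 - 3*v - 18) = v - 6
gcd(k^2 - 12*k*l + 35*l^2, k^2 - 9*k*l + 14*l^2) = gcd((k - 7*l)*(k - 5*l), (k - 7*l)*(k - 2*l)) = k - 7*l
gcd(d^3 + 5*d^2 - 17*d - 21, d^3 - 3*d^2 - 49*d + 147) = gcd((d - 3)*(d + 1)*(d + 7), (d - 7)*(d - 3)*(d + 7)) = d^2 + 4*d - 21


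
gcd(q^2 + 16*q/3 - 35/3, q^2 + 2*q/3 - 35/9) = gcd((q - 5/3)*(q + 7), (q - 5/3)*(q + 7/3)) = q - 5/3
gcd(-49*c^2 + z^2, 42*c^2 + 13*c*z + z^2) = 7*c + z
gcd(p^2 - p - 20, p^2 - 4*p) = 1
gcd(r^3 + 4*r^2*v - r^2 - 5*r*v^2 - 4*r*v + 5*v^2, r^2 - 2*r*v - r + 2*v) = r - 1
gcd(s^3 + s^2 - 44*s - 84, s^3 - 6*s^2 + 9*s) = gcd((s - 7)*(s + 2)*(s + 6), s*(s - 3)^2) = 1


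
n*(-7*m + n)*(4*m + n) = -28*m^2*n - 3*m*n^2 + n^3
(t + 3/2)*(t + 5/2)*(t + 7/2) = t^3 + 15*t^2/2 + 71*t/4 + 105/8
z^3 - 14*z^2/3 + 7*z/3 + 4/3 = (z - 4)*(z - 1)*(z + 1/3)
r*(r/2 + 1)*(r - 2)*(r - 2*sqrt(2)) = r^4/2 - sqrt(2)*r^3 - 2*r^2 + 4*sqrt(2)*r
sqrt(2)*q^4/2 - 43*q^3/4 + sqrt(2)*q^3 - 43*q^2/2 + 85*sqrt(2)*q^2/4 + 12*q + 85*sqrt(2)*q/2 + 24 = (q/2 + 1)*(q - 8*sqrt(2))*(q - 3*sqrt(2))*(sqrt(2)*q + 1/2)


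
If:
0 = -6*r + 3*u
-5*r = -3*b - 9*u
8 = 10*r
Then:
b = -52/15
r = 4/5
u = 8/5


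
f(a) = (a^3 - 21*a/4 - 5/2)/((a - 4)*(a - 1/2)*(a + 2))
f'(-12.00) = -0.01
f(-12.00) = 0.83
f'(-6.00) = -0.03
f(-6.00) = 0.72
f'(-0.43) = -0.76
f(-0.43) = -0.05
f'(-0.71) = -0.48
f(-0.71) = 0.12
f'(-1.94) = -0.15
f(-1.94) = 0.44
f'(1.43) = -0.95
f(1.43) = 0.86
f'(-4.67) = -0.05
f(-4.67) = 0.67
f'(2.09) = -0.75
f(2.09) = 0.35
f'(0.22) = -7.42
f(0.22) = -1.55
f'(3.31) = -4.12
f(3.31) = -1.59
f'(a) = (3*a^2 - 21/4)/((a - 4)*(a - 1/2)*(a + 2)) - (a^3 - 21*a/4 - 5/2)/((a - 4)*(a - 1/2)*(a + 2)^2) - (a^3 - 21*a/4 - 5/2)/((a - 4)*(a - 1/2)^2*(a + 2)) - (a^3 - 21*a/4 - 5/2)/((a - 4)^2*(a - 1/2)*(a + 2))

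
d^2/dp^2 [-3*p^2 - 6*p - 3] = -6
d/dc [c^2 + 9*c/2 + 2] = 2*c + 9/2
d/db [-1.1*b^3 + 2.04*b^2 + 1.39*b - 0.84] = -3.3*b^2 + 4.08*b + 1.39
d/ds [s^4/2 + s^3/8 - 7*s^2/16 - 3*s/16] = 2*s^3 + 3*s^2/8 - 7*s/8 - 3/16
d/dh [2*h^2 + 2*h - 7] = 4*h + 2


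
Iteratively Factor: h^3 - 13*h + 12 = (h - 3)*(h^2 + 3*h - 4) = (h - 3)*(h + 4)*(h - 1)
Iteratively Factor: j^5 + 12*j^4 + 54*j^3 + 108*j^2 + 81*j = (j + 3)*(j^4 + 9*j^3 + 27*j^2 + 27*j) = (j + 3)^2*(j^3 + 6*j^2 + 9*j) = j*(j + 3)^2*(j^2 + 6*j + 9) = j*(j + 3)^3*(j + 3)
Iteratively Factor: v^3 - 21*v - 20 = (v + 1)*(v^2 - v - 20) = (v - 5)*(v + 1)*(v + 4)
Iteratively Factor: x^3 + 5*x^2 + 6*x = (x + 2)*(x^2 + 3*x) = x*(x + 2)*(x + 3)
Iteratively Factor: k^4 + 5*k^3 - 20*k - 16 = (k + 4)*(k^3 + k^2 - 4*k - 4) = (k - 2)*(k + 4)*(k^2 + 3*k + 2) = (k - 2)*(k + 1)*(k + 4)*(k + 2)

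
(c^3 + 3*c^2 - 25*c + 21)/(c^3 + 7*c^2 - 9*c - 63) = (c - 1)/(c + 3)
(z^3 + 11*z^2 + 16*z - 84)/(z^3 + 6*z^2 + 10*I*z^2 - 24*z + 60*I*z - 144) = (z^2 + 5*z - 14)/(z^2 + 10*I*z - 24)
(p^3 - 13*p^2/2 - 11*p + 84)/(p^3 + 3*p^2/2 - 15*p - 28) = (p - 6)/(p + 2)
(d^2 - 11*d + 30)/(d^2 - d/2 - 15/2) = 2*(-d^2 + 11*d - 30)/(-2*d^2 + d + 15)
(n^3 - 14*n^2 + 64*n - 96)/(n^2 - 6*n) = n - 8 + 16/n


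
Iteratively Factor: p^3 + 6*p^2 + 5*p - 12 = (p + 3)*(p^2 + 3*p - 4) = (p - 1)*(p + 3)*(p + 4)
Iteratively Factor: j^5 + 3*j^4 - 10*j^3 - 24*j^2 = (j - 3)*(j^4 + 6*j^3 + 8*j^2) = j*(j - 3)*(j^3 + 6*j^2 + 8*j) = j*(j - 3)*(j + 4)*(j^2 + 2*j) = j*(j - 3)*(j + 2)*(j + 4)*(j)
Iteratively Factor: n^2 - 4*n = (n - 4)*(n)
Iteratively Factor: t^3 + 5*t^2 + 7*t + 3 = (t + 1)*(t^2 + 4*t + 3) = (t + 1)*(t + 3)*(t + 1)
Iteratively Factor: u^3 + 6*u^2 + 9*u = (u)*(u^2 + 6*u + 9) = u*(u + 3)*(u + 3)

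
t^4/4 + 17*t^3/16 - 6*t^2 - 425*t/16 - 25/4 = (t/4 + 1)*(t - 5)*(t + 1/4)*(t + 5)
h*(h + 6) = h^2 + 6*h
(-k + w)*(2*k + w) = -2*k^2 + k*w + w^2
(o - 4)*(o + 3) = o^2 - o - 12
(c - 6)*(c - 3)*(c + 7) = c^3 - 2*c^2 - 45*c + 126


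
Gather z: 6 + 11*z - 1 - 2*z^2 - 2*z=-2*z^2 + 9*z + 5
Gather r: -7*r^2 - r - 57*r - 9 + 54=-7*r^2 - 58*r + 45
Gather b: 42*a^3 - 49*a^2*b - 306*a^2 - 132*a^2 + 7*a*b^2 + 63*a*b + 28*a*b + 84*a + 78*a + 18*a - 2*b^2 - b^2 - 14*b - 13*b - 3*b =42*a^3 - 438*a^2 + 180*a + b^2*(7*a - 3) + b*(-49*a^2 + 91*a - 30)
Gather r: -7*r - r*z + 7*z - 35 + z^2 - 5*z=r*(-z - 7) + z^2 + 2*z - 35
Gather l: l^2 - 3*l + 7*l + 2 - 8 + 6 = l^2 + 4*l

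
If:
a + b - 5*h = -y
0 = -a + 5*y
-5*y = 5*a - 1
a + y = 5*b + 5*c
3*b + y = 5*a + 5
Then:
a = 1/6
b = 29/15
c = -142/75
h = 32/75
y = 1/30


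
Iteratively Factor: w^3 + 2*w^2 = (w + 2)*(w^2) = w*(w + 2)*(w)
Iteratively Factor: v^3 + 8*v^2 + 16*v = (v + 4)*(v^2 + 4*v) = v*(v + 4)*(v + 4)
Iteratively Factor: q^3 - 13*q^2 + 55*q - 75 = (q - 3)*(q^2 - 10*q + 25) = (q - 5)*(q - 3)*(q - 5)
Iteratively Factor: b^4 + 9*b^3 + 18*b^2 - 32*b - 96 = (b + 4)*(b^3 + 5*b^2 - 2*b - 24) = (b + 4)^2*(b^2 + b - 6) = (b + 3)*(b + 4)^2*(b - 2)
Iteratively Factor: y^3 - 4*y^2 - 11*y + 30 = (y - 5)*(y^2 + y - 6) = (y - 5)*(y - 2)*(y + 3)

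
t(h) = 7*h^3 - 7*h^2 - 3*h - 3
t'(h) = 21*h^2 - 14*h - 3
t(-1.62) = -46.27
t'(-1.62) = 74.79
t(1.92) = 14.98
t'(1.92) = 47.53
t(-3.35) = -334.68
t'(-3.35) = 279.57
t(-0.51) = -4.22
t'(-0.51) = 9.60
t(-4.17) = -619.79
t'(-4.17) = 420.55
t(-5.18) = -1148.23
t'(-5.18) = 633.00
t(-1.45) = -34.71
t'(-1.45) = 61.45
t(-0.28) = -2.86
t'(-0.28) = 2.57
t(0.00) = -3.00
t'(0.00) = -3.00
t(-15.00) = -25158.00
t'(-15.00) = 4932.00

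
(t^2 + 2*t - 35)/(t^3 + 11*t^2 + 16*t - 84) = (t - 5)/(t^2 + 4*t - 12)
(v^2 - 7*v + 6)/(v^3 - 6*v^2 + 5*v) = (v - 6)/(v*(v - 5))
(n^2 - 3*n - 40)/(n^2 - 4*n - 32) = (n + 5)/(n + 4)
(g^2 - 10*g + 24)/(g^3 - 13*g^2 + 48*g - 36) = (g - 4)/(g^2 - 7*g + 6)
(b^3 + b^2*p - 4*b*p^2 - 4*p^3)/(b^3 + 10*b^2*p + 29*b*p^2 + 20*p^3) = (b^2 - 4*p^2)/(b^2 + 9*b*p + 20*p^2)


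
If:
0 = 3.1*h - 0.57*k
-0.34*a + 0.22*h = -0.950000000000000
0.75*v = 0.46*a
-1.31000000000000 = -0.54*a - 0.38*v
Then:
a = 1.69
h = -1.70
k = -9.24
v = 1.04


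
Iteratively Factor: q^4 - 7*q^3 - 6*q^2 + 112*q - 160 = (q + 4)*(q^3 - 11*q^2 + 38*q - 40) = (q - 5)*(q + 4)*(q^2 - 6*q + 8) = (q - 5)*(q - 2)*(q + 4)*(q - 4)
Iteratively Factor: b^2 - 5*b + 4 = (b - 4)*(b - 1)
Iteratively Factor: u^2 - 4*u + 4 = (u - 2)*(u - 2)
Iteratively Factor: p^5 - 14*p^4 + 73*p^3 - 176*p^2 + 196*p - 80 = (p - 1)*(p^4 - 13*p^3 + 60*p^2 - 116*p + 80) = (p - 2)*(p - 1)*(p^3 - 11*p^2 + 38*p - 40) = (p - 5)*(p - 2)*(p - 1)*(p^2 - 6*p + 8) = (p - 5)*(p - 4)*(p - 2)*(p - 1)*(p - 2)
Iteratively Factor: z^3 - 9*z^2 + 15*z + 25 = (z - 5)*(z^2 - 4*z - 5) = (z - 5)*(z + 1)*(z - 5)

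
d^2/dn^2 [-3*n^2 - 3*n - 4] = -6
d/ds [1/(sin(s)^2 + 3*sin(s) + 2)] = -(2*sin(s) + 3)*cos(s)/(sin(s)^2 + 3*sin(s) + 2)^2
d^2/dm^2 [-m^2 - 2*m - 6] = -2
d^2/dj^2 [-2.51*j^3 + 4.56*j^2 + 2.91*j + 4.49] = 9.12 - 15.06*j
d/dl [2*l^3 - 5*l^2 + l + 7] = 6*l^2 - 10*l + 1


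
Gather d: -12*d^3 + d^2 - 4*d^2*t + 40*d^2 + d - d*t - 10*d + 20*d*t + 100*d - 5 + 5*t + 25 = -12*d^3 + d^2*(41 - 4*t) + d*(19*t + 91) + 5*t + 20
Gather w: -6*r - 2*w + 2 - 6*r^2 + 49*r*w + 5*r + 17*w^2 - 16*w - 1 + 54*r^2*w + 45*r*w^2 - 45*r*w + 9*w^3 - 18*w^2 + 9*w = -6*r^2 - r + 9*w^3 + w^2*(45*r - 1) + w*(54*r^2 + 4*r - 9) + 1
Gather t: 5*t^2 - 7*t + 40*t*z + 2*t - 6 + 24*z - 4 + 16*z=5*t^2 + t*(40*z - 5) + 40*z - 10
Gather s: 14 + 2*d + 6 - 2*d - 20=0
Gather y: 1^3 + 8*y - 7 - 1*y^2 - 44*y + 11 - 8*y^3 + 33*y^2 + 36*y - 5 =-8*y^3 + 32*y^2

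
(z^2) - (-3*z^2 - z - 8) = 4*z^2 + z + 8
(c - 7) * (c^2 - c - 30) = c^3 - 8*c^2 - 23*c + 210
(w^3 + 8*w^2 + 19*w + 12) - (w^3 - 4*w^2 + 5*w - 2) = 12*w^2 + 14*w + 14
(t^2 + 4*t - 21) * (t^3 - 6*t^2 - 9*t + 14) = t^5 - 2*t^4 - 54*t^3 + 104*t^2 + 245*t - 294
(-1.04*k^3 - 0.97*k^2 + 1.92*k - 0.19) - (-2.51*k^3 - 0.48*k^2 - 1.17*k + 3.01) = 1.47*k^3 - 0.49*k^2 + 3.09*k - 3.2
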